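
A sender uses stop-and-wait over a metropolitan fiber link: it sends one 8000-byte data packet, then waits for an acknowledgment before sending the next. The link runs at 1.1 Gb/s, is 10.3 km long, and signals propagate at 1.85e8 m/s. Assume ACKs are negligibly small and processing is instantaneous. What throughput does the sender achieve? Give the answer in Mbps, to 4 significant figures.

t_tx = L/R = 64000/1100000000 = 5.81818e-05 s.
t_prop = 10300/185000000 = 5.56757e-05 s; RTT = 0.000111351 s.
Cycle = t_tx + RTT = 0.000169533 s.
Throughput = L / cycle = 64000 / 0.000169533 = 377.5 Mbps.

377.5 Mbps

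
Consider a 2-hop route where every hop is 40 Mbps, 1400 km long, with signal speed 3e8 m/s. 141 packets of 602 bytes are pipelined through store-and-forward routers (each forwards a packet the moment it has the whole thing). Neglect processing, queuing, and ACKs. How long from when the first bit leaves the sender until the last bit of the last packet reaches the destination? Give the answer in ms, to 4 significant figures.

26.43 ms

Per-hop transmission t_tx = L/R = 4816/40000000 = 0.1204 ms.
Per-hop propagation t_prop = 1400000/300000000 = 4.66667 ms.
Pipeline fill: first packet needs 2·t_tx to clear all hops; remaining 140 packets each add one t_tx.
Total = (2+141-1)·t_tx + 2·t_prop = 142·0.1204 + 2·4.66667 = 26.43 ms.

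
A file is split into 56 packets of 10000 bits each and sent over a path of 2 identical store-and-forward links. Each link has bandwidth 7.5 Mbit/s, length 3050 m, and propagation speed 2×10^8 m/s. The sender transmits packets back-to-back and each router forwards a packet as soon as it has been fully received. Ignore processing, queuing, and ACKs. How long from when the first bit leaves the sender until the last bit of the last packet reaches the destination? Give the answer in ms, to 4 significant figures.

Per-hop transmission t_tx = L/R = 10000/7500000 = 1.33333 ms.
Per-hop propagation t_prop = 3050/200000000 = 0.01525 ms.
Pipeline fill: first packet needs 2·t_tx to clear all hops; remaining 55 packets each add one t_tx.
Total = (2+56-1)·t_tx + 2·t_prop = 57·1.33333 + 2·0.01525 = 76.03 ms.

76.03 ms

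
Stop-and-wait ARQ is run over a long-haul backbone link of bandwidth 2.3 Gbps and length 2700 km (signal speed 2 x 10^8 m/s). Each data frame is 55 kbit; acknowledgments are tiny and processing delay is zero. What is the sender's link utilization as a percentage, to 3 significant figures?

t_tx = L/R = 55000/2300000000 = 2.3913e-05 s.
t_prop = 2700000/200000000 = 0.0135 s; RTT = 0.027 s.
Cycle = t_tx + RTT = 0.0270239 s.
Utilization = t_tx / cycle = 2.3913e-05/0.0270239 = 0.0885 %.

0.0885 %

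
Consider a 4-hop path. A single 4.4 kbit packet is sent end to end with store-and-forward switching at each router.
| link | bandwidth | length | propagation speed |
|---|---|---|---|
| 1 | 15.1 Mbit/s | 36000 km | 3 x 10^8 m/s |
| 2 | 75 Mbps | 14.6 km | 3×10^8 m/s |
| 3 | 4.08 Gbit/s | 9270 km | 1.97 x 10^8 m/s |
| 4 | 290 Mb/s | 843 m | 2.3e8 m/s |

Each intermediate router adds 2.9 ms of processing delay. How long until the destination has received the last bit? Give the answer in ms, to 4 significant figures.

176.2 ms

L = 4400 bits.
Transmission delays (L/R per hop): 0.291391, 0.0586667, 0.00107843, 0.0151724 ms; sum = 0.366308 ms.
Propagation delays (d/s per hop): 120, 0.0486667, 47.0558, 0.00366522 ms; sum = 167.108 ms.
Processing at 3 router(s): 3 × 2.9 ms = 8.7 ms.
End-to-end = 176.2 ms.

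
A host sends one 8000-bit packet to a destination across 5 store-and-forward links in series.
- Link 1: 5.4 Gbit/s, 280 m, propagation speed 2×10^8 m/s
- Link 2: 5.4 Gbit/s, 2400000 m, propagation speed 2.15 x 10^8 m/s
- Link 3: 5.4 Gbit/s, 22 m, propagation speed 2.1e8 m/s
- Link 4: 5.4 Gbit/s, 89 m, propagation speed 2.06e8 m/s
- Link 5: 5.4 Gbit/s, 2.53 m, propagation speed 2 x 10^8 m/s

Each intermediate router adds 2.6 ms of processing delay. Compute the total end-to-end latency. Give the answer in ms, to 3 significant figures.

Transmission delay per hop = L/R = 8000/5400000000 = 0.00148148 ms; 5 hops → 0.00740741 ms.
Propagation delays (d/s per hop): 0.0014, 11.1628, 0.000104762, 0.000432039, 1.265e-05 ms; sum = 11.1647 ms.
Processing at 4 router(s): 4 × 2.6 ms = 10.4 ms.
End-to-end = 21.6 ms.

21.6 ms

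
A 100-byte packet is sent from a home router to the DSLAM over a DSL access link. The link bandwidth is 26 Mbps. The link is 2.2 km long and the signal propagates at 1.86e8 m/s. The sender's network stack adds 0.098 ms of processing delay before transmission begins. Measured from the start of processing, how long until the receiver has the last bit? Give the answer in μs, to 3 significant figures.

L = 100 × 8 = 800 bits.
Transmission delay = L/R = 800 / 26000000 = 30.7692 μs.
Propagation delay = d/s = 2200 m / 186000000 m/s = 11.828 μs.
Plus processing delay 0.098 ms = 98 μs.
Total = 141 μs.

141 μs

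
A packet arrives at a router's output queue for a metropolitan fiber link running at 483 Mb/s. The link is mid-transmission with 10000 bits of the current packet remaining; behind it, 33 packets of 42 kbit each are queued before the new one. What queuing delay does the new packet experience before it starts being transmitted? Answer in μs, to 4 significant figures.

2890 μs

Each queued packet: L/R = 42000/483000000 = 86.9565 μs.
33 queued → 2869.57 μs.
Plus remaining 10000 bits of current packet: 20.7039 μs.
Queuing delay = 2890 μs.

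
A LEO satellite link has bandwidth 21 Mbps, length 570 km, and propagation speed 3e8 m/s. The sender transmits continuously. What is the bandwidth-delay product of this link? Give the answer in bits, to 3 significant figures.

39900 bits

Propagation delay = 570000 / 300000000 = 0.0019 s.
BDP = R × t_prop = 21000000 × 0.0019 = 39900 bits.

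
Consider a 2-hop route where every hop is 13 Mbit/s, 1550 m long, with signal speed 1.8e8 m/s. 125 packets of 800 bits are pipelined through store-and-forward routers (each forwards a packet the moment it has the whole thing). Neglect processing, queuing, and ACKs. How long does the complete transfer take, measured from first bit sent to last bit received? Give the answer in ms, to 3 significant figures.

7.77 ms

Per-hop transmission t_tx = L/R = 800/13000000 = 0.0615385 ms.
Per-hop propagation t_prop = 1550/180000000 = 0.00861111 ms.
Pipeline fill: first packet needs 2·t_tx to clear all hops; remaining 124 packets each add one t_tx.
Total = (2+125-1)·t_tx + 2·t_prop = 126·0.0615385 + 2·0.00861111 = 7.77 ms.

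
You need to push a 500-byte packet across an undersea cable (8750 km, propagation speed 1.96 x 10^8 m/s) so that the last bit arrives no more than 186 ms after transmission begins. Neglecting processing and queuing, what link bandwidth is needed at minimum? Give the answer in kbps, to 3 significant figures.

L = 4000 bits.
Propagation delay = 8750000 / 196000000 = 44.6429 ms.
Transmission budget = 186 − 44.6429 = 141.357 ms.
R ≥ L / t_tx = 4000 bits / 0.141357 s = 28.3 kbps.

28.3 kbps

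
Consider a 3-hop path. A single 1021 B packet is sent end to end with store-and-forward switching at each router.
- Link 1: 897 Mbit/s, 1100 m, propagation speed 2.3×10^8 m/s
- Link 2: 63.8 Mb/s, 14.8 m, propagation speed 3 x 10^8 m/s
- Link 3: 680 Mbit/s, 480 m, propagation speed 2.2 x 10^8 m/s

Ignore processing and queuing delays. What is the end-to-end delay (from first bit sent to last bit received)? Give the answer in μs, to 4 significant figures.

L = 1021 × 8 = 8168 bits.
Transmission delays (L/R per hop): 9.10591, 128.025, 12.0118 μs; sum = 149.143 μs.
Propagation delays (d/s per hop): 4.78261, 0.0493333, 2.18182 μs; sum = 7.01376 μs.
End-to-end = 156.2 μs.

156.2 μs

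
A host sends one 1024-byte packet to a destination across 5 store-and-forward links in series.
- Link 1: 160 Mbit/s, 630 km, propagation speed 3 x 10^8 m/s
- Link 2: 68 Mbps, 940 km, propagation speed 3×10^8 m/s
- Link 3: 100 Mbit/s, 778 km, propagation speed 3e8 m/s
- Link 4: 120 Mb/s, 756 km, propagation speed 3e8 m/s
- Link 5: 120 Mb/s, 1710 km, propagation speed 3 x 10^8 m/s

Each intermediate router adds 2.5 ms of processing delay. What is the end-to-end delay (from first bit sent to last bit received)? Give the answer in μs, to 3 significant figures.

26400 μs

L = 1024 × 8 = 8192 bits.
Transmission delays (L/R per hop): 51.2, 120.471, 81.92, 68.2667, 68.2667 μs; sum = 390.124 μs.
Propagation delays (d/s per hop): 2100, 3133.33, 2593.33, 2520, 5700 μs; sum = 16046.7 μs.
Processing at 4 router(s): 4 × 2.5 ms = 10000 μs.
End-to-end = 26400 μs.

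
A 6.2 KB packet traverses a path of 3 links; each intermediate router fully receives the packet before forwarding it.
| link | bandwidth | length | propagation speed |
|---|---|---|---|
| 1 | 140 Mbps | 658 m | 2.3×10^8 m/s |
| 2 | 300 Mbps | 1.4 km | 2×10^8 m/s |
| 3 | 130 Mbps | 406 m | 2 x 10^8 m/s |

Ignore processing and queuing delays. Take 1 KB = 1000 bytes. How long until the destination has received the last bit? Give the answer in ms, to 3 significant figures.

0.913 ms

L = 49600 bits.
Transmission delays (L/R per hop): 0.354286, 0.165333, 0.381538 ms; sum = 0.901158 ms.
Propagation delays (d/s per hop): 0.00286087, 0.007, 0.00203 ms; sum = 0.0118909 ms.
End-to-end = 0.913 ms.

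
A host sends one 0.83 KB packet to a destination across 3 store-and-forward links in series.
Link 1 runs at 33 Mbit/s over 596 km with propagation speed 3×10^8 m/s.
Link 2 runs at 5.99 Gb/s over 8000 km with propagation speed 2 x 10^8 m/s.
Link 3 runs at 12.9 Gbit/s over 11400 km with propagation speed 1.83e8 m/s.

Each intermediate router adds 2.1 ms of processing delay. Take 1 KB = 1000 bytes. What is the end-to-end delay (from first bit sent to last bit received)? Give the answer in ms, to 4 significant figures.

L = 6640 bits.
Transmission delays (L/R per hop): 0.201212, 0.00110851, 0.000514729 ms; sum = 0.202835 ms.
Propagation delays (d/s per hop): 1.98667, 40, 62.2951 ms; sum = 104.282 ms.
Processing at 2 router(s): 2 × 2.1 ms = 4.2 ms.
End-to-end = 108.7 ms.

108.7 ms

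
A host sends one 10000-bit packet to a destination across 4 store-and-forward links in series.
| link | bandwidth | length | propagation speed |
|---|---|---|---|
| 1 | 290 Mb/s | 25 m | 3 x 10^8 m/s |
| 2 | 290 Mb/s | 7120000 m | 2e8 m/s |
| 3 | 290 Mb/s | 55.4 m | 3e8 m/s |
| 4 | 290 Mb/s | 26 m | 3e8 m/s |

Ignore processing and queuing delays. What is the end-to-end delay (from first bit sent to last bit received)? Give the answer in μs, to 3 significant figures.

Transmission delay per hop = L/R = 10000/290000000 = 34.4828 μs; 4 hops → 137.931 μs.
Propagation delays (d/s per hop): 0.0833333, 35600, 0.184667, 0.0866667 μs; sum = 35600.4 μs.
End-to-end = 35700 μs.

35700 μs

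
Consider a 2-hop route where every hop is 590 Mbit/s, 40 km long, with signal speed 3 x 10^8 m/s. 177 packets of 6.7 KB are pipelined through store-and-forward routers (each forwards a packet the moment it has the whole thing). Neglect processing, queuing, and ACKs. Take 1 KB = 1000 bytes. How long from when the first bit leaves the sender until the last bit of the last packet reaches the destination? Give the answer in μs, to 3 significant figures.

16400 μs

Per-hop transmission t_tx = L/R = 53600/590000000 = 90.8475 μs.
Per-hop propagation t_prop = 40000/300000000 = 133.333 μs.
Pipeline fill: first packet needs 2·t_tx to clear all hops; remaining 176 packets each add one t_tx.
Total = (2+177-1)·t_tx + 2·t_prop = 178·90.8475 + 2·133.333 = 16400 μs.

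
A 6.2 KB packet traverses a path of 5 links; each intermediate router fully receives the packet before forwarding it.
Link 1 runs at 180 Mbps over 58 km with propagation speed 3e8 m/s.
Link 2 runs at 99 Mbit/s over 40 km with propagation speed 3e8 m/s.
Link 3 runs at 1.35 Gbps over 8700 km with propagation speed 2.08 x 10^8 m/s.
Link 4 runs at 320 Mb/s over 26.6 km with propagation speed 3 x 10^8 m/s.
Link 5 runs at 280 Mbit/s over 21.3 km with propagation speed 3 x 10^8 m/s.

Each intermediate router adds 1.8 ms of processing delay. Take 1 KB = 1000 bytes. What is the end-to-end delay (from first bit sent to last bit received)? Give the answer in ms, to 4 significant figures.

L = 49600 bits.
Transmission delays (L/R per hop): 0.275556, 0.50101, 0.0367407, 0.155, 0.177143 ms; sum = 1.14545 ms.
Propagation delays (d/s per hop): 0.193333, 0.133333, 41.8269, 0.0886667, 0.071 ms; sum = 42.3133 ms.
Processing at 4 router(s): 4 × 1.8 ms = 7.2 ms.
End-to-end = 50.66 ms.

50.66 ms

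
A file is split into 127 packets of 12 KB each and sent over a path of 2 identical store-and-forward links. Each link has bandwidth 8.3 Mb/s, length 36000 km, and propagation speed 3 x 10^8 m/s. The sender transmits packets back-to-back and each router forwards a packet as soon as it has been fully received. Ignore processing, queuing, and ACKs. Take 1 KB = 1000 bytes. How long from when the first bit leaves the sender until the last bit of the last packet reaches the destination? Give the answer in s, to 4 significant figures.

1.720 s

Per-hop transmission t_tx = L/R = 96000/8.3e+06 = 0.0115663 s.
Per-hop propagation t_prop = 36000000/300000000 = 0.12 s.
Pipeline fill: first packet needs 2·t_tx to clear all hops; remaining 126 packets each add one t_tx.
Total = (2+127-1)·t_tx + 2·t_prop = 128·0.0115663 + 2·0.12 = 1.720 s.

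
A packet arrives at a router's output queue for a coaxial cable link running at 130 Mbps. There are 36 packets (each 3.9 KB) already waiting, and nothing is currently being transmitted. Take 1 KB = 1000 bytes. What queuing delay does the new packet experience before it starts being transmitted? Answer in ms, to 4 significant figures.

8.640 ms

Each queued packet: L/R = 31200/130000000 = 0.24 ms.
36 queued → 8.64 ms.
Queuing delay = 8.640 ms.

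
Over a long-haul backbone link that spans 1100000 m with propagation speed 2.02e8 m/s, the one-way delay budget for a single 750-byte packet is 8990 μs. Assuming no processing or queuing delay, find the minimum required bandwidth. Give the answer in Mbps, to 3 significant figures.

L = 6000 bits.
Propagation delay = 1100000 / 202000000 = 5445.54 μs.
Transmission budget = 8990 − 5445.54 = 3544.46 μs.
R ≥ L / t_tx = 6000 bits / 0.00354446 s = 1.69 Mbps.

1.69 Mbps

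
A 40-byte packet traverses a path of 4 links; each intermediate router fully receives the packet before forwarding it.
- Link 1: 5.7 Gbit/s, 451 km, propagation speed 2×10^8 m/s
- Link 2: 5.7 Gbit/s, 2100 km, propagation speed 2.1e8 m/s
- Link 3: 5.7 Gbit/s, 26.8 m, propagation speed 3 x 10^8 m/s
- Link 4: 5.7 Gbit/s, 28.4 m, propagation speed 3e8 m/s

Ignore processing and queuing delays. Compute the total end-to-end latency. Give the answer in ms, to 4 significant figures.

L = 40 × 8 = 320 bits.
Transmission delay per hop = L/R = 320/5700000000 = 5.61404e-05 ms; 4 hops → 0.000224561 ms.
Propagation delays (d/s per hop): 2.255, 10, 8.93333e-05, 9.46667e-05 ms; sum = 12.2552 ms.
End-to-end = 12.26 ms.

12.26 ms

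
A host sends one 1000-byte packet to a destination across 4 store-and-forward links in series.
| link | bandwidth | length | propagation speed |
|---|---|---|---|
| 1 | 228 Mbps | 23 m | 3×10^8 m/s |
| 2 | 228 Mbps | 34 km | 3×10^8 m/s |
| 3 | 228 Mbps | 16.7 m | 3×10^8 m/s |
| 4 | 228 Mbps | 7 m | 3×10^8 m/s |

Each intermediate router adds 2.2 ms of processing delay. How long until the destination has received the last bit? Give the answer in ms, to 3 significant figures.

L = 1000 × 8 = 8000 bits.
Transmission delay per hop = L/R = 8000/228000000 = 0.0350877 ms; 4 hops → 0.140351 ms.
Propagation delays (d/s per hop): 7.66667e-05, 0.113333, 5.56667e-05, 2.33333e-05 ms; sum = 0.113489 ms.
Processing at 3 router(s): 3 × 2.2 ms = 6.6 ms.
End-to-end = 6.85 ms.

6.85 ms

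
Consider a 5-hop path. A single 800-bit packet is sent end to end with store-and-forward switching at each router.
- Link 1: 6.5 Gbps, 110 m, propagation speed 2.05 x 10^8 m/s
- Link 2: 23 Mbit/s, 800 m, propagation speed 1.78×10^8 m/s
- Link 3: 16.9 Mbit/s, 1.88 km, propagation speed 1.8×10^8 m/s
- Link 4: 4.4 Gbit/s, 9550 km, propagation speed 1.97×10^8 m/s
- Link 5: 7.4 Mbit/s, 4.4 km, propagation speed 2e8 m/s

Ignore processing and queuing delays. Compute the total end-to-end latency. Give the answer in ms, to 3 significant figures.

48.7 ms

Transmission delays (L/R per hop): 0.000123077, 0.0347826, 0.0473373, 0.000181818, 0.108108 ms; sum = 0.190533 ms.
Propagation delays (d/s per hop): 0.000536585, 0.00449438, 0.0104444, 48.4772, 0.022 ms; sum = 48.5146 ms.
End-to-end = 48.7 ms.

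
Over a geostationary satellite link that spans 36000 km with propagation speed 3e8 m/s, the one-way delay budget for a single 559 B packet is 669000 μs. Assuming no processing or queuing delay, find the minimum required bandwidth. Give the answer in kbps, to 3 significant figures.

L = 4472 bits.
Propagation delay = 36000000 / 300000000 = 120000 μs.
Transmission budget = 669000 − 120000 = 549000 μs.
R ≥ L / t_tx = 4472 bits / 0.549 s = 8.15 kbps.

8.15 kbps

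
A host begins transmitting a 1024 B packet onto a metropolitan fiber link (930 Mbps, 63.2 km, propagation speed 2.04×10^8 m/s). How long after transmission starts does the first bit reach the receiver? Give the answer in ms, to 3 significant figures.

First bit experiences only propagation delay: d/s = 63200/204000000 = 0.310 ms.

0.310 ms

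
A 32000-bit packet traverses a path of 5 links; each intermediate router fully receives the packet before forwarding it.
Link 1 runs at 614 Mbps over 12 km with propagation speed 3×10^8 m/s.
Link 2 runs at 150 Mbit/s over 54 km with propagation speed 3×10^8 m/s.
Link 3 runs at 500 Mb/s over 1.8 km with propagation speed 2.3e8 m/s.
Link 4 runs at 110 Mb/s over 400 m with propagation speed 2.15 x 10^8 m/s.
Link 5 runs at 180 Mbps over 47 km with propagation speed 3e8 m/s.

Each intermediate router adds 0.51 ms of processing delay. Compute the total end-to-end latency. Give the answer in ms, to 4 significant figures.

Transmission delays (L/R per hop): 0.0521173, 0.213333, 0.064, 0.290909, 0.177778 ms; sum = 0.798137 ms.
Propagation delays (d/s per hop): 0.04, 0.18, 0.00782609, 0.00186047, 0.156667 ms; sum = 0.386353 ms.
Processing at 4 router(s): 4 × 0.51 ms = 2.04 ms.
End-to-end = 3.224 ms.

3.224 ms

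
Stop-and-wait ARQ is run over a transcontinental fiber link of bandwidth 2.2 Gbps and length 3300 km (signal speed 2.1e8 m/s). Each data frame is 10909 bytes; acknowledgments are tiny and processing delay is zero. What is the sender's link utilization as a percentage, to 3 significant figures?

t_tx = L/R = 87272/2200000000 = 3.96691e-05 s.
t_prop = 3300000/210000000 = 0.0157143 s; RTT = 0.0314286 s.
Cycle = t_tx + RTT = 0.0314682 s.
Utilization = t_tx / cycle = 3.96691e-05/0.0314682 = 0.126 %.

0.126 %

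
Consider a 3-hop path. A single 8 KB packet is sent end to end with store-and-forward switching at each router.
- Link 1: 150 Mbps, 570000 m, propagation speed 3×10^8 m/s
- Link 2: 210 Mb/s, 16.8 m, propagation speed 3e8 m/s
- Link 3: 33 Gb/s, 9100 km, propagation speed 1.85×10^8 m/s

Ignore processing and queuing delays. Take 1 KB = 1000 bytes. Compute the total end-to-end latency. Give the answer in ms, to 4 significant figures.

L = 64000 bits.
Transmission delays (L/R per hop): 0.426667, 0.304762, 0.00193939 ms; sum = 0.733368 ms.
Propagation delays (d/s per hop): 1.9, 5.6e-05, 49.1892 ms; sum = 51.0892 ms.
End-to-end = 51.82 ms.

51.82 ms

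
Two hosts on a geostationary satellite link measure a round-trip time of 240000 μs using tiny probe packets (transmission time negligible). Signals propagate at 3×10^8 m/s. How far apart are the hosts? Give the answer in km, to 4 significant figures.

36000 km

One-way propagation = RTT/2 = 120000 μs.
d = s × t = 300000000 × 0.12 = 36000 km.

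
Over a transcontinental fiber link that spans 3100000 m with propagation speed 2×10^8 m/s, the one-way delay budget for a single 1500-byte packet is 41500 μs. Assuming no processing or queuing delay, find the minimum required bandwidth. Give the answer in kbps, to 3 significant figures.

L = 12000 bits.
Propagation delay = 3100000 / 200000000 = 15500 μs.
Transmission budget = 41500 − 15500 = 26000 μs.
R ≥ L / t_tx = 12000 bits / 0.026 s = 462 kbps.

462 kbps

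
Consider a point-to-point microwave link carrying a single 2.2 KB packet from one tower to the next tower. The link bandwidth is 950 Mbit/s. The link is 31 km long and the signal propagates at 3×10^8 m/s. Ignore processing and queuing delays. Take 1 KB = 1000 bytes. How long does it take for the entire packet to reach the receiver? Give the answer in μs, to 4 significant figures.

121.9 μs

L = 17600 bits.
Transmission delay = L/R = 17600 / 950000000 = 18.5263 μs.
Propagation delay = d/s = 31000 m / 300000000 m/s = 103.333 μs.
Total = 121.9 μs.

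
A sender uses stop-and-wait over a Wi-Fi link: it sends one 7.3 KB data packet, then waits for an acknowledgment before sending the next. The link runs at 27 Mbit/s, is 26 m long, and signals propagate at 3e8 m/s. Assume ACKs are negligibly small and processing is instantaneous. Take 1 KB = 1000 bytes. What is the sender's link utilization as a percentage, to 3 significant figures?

t_tx = L/R = 58400/27000000 = 0.00216296 s.
t_prop = 26/300000000 = 8.66667e-08 s; RTT = 1.73333e-07 s.
Cycle = t_tx + RTT = 0.00216314 s.
Utilization = t_tx / cycle = 0.00216296/0.00216314 = 100 %.

100 %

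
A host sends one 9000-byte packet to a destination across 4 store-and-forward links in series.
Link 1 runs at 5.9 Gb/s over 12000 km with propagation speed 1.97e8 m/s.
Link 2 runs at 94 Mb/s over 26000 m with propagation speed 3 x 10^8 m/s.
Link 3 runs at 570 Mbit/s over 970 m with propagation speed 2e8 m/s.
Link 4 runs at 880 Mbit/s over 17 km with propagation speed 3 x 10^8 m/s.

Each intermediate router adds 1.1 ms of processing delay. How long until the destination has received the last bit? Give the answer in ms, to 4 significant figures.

L = 9000 × 8 = 72000 bits.
Transmission delays (L/R per hop): 0.0122034, 0.765957, 0.126316, 0.0818182 ms; sum = 0.986295 ms.
Propagation delays (d/s per hop): 60.9137, 0.0866667, 0.00485, 0.0566667 ms; sum = 61.0619 ms.
Processing at 3 router(s): 3 × 1.1 ms = 3.3 ms.
End-to-end = 65.35 ms.

65.35 ms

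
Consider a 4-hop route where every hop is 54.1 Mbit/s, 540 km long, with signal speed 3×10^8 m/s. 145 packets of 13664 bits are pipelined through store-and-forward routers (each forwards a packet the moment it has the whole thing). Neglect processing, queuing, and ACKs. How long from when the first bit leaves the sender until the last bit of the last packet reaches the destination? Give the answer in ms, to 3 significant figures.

44.6 ms

Per-hop transmission t_tx = L/R = 13664/54100000 = 0.252569 ms.
Per-hop propagation t_prop = 540000/300000000 = 1.8 ms.
Pipeline fill: first packet needs 4·t_tx to clear all hops; remaining 144 packets each add one t_tx.
Total = (4+145-1)·t_tx + 4·t_prop = 148·0.252569 + 4·1.8 = 44.6 ms.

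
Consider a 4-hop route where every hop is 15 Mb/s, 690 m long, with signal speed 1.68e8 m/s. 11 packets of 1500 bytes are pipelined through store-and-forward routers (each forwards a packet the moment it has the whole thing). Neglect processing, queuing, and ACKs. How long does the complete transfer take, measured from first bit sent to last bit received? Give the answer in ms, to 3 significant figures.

Per-hop transmission t_tx = L/R = 12000/15000000 = 0.8 ms.
Per-hop propagation t_prop = 690/168000000 = 0.00410714 ms.
Pipeline fill: first packet needs 4·t_tx to clear all hops; remaining 10 packets each add one t_tx.
Total = (4+11-1)·t_tx + 4·t_prop = 14·0.8 + 4·0.00410714 = 11.2 ms.

11.2 ms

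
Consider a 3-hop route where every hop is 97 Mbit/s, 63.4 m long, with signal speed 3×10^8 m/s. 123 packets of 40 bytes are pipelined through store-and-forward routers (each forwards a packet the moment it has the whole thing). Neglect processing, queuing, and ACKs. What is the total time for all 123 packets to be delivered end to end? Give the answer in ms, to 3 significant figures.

0.413 ms

Per-hop transmission t_tx = L/R = 320/97000000 = 0.00329897 ms.
Per-hop propagation t_prop = 63.4/300000000 = 0.000211333 ms.
Pipeline fill: first packet needs 3·t_tx to clear all hops; remaining 122 packets each add one t_tx.
Total = (3+123-1)·t_tx + 3·t_prop = 125·0.00329897 + 3·0.000211333 = 0.413 ms.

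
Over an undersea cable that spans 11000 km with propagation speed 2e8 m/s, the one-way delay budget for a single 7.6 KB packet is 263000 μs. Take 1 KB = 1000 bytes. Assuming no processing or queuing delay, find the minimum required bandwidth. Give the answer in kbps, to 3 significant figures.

L = 60800 bits.
Propagation delay = 11000000 / 200000000 = 55000 μs.
Transmission budget = 263000 − 55000 = 208000 μs.
R ≥ L / t_tx = 60800 bits / 0.208 s = 292 kbps.

292 kbps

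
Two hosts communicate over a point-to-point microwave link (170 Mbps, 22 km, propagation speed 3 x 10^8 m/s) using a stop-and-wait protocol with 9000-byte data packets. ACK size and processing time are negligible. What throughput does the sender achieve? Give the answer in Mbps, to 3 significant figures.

t_tx = L/R = 72000/170000000 = 0.000423529 s.
t_prop = 22000/300000000 = 7.33333e-05 s; RTT = 0.000146667 s.
Cycle = t_tx + RTT = 0.000570196 s.
Throughput = L / cycle = 72000 / 0.000570196 = 126 Mbps.

126 Mbps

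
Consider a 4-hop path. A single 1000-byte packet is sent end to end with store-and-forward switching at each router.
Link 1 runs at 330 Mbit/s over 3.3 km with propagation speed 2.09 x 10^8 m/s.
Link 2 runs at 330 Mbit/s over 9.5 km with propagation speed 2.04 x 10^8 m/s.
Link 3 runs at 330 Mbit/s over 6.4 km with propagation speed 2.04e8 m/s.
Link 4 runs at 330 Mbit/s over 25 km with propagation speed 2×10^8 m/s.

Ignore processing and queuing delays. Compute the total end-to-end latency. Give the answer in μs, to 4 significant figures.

L = 1000 × 8 = 8000 bits.
Transmission delay per hop = L/R = 8000/330000000 = 24.2424 μs; 4 hops → 96.9697 μs.
Propagation delays (d/s per hop): 15.7895, 46.5686, 31.3725, 125 μs; sum = 218.731 μs.
End-to-end = 315.7 μs.

315.7 μs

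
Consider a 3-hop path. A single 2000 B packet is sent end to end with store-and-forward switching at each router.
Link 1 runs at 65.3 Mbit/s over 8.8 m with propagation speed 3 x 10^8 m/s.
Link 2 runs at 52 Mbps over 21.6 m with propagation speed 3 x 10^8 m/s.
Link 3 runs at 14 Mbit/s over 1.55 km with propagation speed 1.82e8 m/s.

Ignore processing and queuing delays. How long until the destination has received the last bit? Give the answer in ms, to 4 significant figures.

L = 2000 × 8 = 16000 bits.
Transmission delays (L/R per hop): 0.245023, 0.307692, 1.14286 ms; sum = 1.69557 ms.
Propagation delays (d/s per hop): 2.93333e-05, 7.2e-05, 0.00851648 ms; sum = 0.00861782 ms.
End-to-end = 1.704 ms.

1.704 ms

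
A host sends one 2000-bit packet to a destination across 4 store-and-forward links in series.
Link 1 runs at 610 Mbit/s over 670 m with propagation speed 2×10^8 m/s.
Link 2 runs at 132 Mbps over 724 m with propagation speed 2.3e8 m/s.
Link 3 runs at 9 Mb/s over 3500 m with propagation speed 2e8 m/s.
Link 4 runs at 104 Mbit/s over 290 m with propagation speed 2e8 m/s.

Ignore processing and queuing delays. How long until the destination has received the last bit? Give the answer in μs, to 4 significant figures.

285.3 μs

Transmission delays (L/R per hop): 3.27869, 15.1515, 222.222, 19.2308 μs; sum = 259.883 μs.
Propagation delays (d/s per hop): 3.35, 3.14783, 17.5, 1.45 μs; sum = 25.4478 μs.
End-to-end = 285.3 μs.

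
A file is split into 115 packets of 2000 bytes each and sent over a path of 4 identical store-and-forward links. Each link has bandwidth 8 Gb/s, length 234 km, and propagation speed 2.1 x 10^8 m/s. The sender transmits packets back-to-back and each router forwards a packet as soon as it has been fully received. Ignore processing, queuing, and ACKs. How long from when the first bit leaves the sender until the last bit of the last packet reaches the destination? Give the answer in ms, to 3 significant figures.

Per-hop transmission t_tx = L/R = 16000/8000000000 = 0.002 ms.
Per-hop propagation t_prop = 234000/210000000 = 1.11429 ms.
Pipeline fill: first packet needs 4·t_tx to clear all hops; remaining 114 packets each add one t_tx.
Total = (4+115-1)·t_tx + 4·t_prop = 118·0.002 + 4·1.11429 = 4.69 ms.

4.69 ms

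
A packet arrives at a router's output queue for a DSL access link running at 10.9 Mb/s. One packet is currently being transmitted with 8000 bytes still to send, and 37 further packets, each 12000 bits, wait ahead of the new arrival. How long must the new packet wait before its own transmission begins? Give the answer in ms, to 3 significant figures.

46.6 ms

Each queued packet: L/R = 12000/10900000 = 1.10092 ms.
37 queued → 40.7339 ms.
Plus remaining 64000 bits of current packet: 5.87156 ms.
Queuing delay = 46.6 ms.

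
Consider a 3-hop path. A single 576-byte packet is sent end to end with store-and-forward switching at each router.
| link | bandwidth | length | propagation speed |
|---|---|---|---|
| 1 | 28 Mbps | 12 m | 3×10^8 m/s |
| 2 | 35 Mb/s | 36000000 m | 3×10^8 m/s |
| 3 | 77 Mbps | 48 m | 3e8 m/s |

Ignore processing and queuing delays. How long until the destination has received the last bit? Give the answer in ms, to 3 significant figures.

L = 576 × 8 = 4608 bits.
Transmission delays (L/R per hop): 0.164571, 0.131657, 0.0598442 ms; sum = 0.356073 ms.
Propagation delays (d/s per hop): 4e-05, 120, 0.00016 ms; sum = 120 ms.
End-to-end = 120 ms.

120 ms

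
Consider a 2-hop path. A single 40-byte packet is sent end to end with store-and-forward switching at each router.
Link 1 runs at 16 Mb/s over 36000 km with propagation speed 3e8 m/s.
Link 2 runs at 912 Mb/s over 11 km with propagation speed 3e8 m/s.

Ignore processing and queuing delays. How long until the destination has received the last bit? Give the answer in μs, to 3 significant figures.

120000 μs

L = 40 × 8 = 320 bits.
Transmission delays (L/R per hop): 20, 0.350877 μs; sum = 20.3509 μs.
Propagation delays (d/s per hop): 120000, 36.6667 μs; sum = 120037 μs.
End-to-end = 120000 μs.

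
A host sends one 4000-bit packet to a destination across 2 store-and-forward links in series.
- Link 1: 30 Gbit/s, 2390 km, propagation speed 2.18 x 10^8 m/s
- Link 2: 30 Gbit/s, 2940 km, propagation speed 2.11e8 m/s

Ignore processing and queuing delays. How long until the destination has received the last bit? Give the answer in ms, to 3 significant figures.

24.9 ms

Transmission delay per hop = L/R = 4000/30000000000 = 0.000133333 ms; 2 hops → 0.000266667 ms.
Propagation delays (d/s per hop): 10.9633, 13.9336 ms; sum = 24.897 ms.
End-to-end = 24.9 ms.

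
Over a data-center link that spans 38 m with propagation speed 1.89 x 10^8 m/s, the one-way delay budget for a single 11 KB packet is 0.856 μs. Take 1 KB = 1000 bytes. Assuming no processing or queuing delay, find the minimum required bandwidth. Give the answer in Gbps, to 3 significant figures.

L = 88000 bits.
Propagation delay = 38 / 189000000 = 0.201058 μs.
Transmission budget = 0.856 − 0.201058 = 0.654942 μs.
R ≥ L / t_tx = 88000 bits / 6.54942e-07 s = 134 Gbps.

134 Gbps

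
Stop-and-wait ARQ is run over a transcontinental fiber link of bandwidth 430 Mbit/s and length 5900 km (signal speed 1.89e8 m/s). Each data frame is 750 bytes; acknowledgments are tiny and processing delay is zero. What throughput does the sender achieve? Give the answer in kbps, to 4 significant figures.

96.08 kbps

t_tx = L/R = 6000/430000000 = 1.39535e-05 s.
t_prop = 5900000/189000000 = 0.0312169 s; RTT = 0.0624339 s.
Cycle = t_tx + RTT = 0.0624478 s.
Throughput = L / cycle = 6000 / 0.0624478 = 96.08 kbps.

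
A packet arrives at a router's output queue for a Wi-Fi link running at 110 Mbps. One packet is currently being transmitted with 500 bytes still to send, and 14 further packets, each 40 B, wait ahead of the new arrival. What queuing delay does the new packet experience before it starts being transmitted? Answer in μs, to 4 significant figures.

Each queued packet: L/R = 320/110000000 = 2.90909 μs.
14 queued → 40.7273 μs.
Plus remaining 4000 bits of current packet: 36.3636 μs.
Queuing delay = 77.09 μs.

77.09 μs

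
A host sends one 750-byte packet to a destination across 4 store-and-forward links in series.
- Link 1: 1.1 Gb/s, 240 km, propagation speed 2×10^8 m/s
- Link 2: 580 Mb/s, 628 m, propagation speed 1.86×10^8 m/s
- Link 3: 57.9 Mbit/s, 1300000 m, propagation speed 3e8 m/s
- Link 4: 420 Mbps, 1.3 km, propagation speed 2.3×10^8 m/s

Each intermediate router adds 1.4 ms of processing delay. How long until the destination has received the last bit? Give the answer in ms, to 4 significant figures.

9.876 ms

L = 750 × 8 = 6000 bits.
Transmission delays (L/R per hop): 0.00545455, 0.0103448, 0.103627, 0.0142857 ms; sum = 0.133712 ms.
Propagation delays (d/s per hop): 1.2, 0.00337634, 4.33333, 0.00565217 ms; sum = 5.54236 ms.
Processing at 3 router(s): 3 × 1.4 ms = 4.2 ms.
End-to-end = 9.876 ms.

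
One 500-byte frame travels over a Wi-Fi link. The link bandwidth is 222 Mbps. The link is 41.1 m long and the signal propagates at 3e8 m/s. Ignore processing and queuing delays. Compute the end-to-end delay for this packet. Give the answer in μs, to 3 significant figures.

18.2 μs

L = 500 × 8 = 4000 bits.
Transmission delay = L/R = 4000 / 222000000 = 18.018 μs.
Propagation delay = d/s = 41.1 m / 300000000 m/s = 0.137 μs.
Total = 18.2 μs.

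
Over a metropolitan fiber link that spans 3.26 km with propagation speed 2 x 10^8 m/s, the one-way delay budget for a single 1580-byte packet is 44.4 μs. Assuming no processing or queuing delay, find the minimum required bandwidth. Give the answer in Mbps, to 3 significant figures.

L = 12640 bits.
Propagation delay = 3260 / 200000000 = 16.3 μs.
Transmission budget = 44.4 − 16.3 = 28.1 μs.
R ≥ L / t_tx = 12640 bits / 2.81e-05 s = 450 Mbps.

450 Mbps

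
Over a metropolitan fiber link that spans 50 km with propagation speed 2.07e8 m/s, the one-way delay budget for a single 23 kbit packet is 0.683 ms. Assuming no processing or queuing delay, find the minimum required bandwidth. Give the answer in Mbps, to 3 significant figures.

Propagation delay = 50000 / 2.07e+08 = 0.241546 ms.
Transmission budget = 0.683 − 0.241546 = 0.441454 ms.
R ≥ L / t_tx = 23000 bits / 0.000441454 s = 52.1 Mbps.

52.1 Mbps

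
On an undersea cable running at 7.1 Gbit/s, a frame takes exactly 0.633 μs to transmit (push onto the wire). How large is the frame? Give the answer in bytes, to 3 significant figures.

562 bytes

L = R × t_tx = 7100000000 b/s × 6.33e-07 s = 4494.3 bits.
In bytes: 4494.3 / 8 = 562 bytes.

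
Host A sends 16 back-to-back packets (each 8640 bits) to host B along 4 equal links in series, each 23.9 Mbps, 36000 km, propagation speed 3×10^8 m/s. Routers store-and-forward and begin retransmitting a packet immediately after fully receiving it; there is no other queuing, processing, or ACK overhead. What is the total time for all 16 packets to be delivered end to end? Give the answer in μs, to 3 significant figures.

Per-hop transmission t_tx = L/R = 8640/23900000 = 361.506 μs.
Per-hop propagation t_prop = 36000000/300000000 = 120000 μs.
Pipeline fill: first packet needs 4·t_tx to clear all hops; remaining 15 packets each add one t_tx.
Total = (4+16-1)·t_tx + 4·t_prop = 19·361.506 + 4·120000 = 487000 μs.

487000 μs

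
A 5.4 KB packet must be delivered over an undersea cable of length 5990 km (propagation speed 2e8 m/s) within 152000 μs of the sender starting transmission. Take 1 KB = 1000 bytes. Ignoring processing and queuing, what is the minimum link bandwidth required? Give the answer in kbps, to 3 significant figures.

354 kbps

L = 43200 bits.
Propagation delay = 5990000 / 200000000 = 29950 μs.
Transmission budget = 152000 − 29950 = 122050 μs.
R ≥ L / t_tx = 43200 bits / 0.12205 s = 354 kbps.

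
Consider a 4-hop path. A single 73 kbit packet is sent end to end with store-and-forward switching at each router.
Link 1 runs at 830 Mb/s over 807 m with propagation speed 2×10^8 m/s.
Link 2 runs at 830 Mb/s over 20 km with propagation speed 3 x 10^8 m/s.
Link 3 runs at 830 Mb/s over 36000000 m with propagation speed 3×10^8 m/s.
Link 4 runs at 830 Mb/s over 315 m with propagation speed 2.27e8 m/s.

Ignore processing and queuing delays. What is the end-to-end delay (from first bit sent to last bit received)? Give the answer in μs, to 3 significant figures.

L = 73000 bits.
Transmission delay per hop = L/R = 73000/830000000 = 87.9518 μs; 4 hops → 351.807 μs.
Propagation delays (d/s per hop): 4.035, 66.6667, 120000, 1.38767 μs; sum = 120072 μs.
End-to-end = 120000 μs.

120000 μs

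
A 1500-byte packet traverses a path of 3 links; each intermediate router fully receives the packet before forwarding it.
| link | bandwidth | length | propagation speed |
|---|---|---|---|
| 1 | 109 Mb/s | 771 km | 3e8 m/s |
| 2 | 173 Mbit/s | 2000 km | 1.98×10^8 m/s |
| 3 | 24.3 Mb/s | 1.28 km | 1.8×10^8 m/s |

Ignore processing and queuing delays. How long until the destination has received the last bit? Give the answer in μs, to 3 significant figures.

L = 1500 × 8 = 12000 bits.
Transmission delays (L/R per hop): 110.092, 69.3642, 493.827 μs; sum = 673.283 μs.
Propagation delays (d/s per hop): 2570, 10101, 7.11111 μs; sum = 12678.1 μs.
End-to-end = 13400 μs.

13400 μs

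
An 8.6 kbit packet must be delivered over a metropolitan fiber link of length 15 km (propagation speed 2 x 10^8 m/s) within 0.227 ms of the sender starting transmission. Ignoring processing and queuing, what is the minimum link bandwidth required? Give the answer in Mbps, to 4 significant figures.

56.58 Mbps

Propagation delay = 15000 / 200000000 = 0.075 ms.
Transmission budget = 0.227 − 0.075 = 0.152 ms.
R ≥ L / t_tx = 8600 bits / 0.000152 s = 56.58 Mbps.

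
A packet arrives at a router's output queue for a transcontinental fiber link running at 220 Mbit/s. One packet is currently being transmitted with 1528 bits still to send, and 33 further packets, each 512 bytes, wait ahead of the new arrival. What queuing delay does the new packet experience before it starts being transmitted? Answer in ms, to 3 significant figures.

0.621 ms

Each queued packet: L/R = 4096/220000000 = 0.0186182 ms.
33 queued → 0.6144 ms.
Plus remaining 1528 bits of current packet: 0.00694545 ms.
Queuing delay = 0.621 ms.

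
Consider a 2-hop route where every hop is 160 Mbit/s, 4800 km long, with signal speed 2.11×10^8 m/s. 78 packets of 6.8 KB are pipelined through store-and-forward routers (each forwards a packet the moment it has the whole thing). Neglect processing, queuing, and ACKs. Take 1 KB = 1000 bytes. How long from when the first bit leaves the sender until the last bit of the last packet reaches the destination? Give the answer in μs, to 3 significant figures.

72400 μs

Per-hop transmission t_tx = L/R = 54400/160000000 = 340 μs.
Per-hop propagation t_prop = 4800000/211000000 = 22748.8 μs.
Pipeline fill: first packet needs 2·t_tx to clear all hops; remaining 77 packets each add one t_tx.
Total = (2+78-1)·t_tx + 2·t_prop = 79·340 + 2·22748.8 = 72400 μs.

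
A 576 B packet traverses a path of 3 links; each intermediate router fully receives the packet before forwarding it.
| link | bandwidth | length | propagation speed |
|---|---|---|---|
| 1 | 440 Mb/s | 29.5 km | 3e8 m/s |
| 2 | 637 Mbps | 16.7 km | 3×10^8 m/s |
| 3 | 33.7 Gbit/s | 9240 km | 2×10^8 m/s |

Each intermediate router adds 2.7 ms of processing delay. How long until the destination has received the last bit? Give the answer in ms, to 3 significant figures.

51.8 ms

L = 576 × 8 = 4608 bits.
Transmission delays (L/R per hop): 0.0104727, 0.00723391, 0.000136736 ms; sum = 0.0178434 ms.
Propagation delays (d/s per hop): 0.0983333, 0.0556667, 46.2 ms; sum = 46.354 ms.
Processing at 2 router(s): 2 × 2.7 ms = 5.4 ms.
End-to-end = 51.8 ms.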